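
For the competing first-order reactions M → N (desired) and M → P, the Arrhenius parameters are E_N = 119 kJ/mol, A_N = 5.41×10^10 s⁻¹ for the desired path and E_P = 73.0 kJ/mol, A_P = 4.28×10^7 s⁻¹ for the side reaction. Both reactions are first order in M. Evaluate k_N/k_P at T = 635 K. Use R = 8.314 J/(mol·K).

0.208

k_N/k_P = (A_N/A_P)·exp[−(E_N−E_P)/(RT)] = (A_N/A_P)·exp[(E_P−E_N)/(RT)].
(E_P−E_N)/(RT) = (73.0−119)×10³/(8.314×635) = -46000/5279 = -8.713.
k_N/k_P = (5.41×10^10/4.28×10^7)·exp(-8.713) = 1264 × 1.644×10^-4 = 0.208.
Since E_N > E_P, raising the temperature improves selectivity toward N.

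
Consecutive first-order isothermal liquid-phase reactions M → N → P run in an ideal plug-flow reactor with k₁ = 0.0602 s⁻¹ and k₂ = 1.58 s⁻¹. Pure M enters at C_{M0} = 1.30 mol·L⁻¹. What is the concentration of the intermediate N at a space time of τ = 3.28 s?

0.0420 mol·L⁻¹

The intermediate concentration in a first-order A→B→C sequence is C_N = k₁C_{M0}(e^(−k₁τ) − e^(−k₂τ))/(k₂−k₁).
e^(−k₁τ) = e^(−0.0602×3.28) = e^(−0.1975) = 0.8208; e^(−k₂τ) = e^(−5.182) = 0.005615.
C_N = 0.0602×1.30/(1.58−0.0602) × (0.8208−0.005615) = 0.05149×0.8152 = 0.04198 mol·L⁻¹.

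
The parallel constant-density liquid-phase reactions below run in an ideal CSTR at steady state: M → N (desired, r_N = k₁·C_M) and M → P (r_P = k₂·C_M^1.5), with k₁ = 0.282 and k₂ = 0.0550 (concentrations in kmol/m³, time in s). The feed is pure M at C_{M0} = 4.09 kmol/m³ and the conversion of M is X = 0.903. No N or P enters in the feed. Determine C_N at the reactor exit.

3.29 kmol/m³

Exit C_M = C_{M0}(1−X) = 4.09×0.0970 = 0.3967 kmol/m³.
In a CSTR the entire volume is at exit conditions, so r_N = 0.282×0.3967 = 0.1119 and r_P = 0.0550×0.3967^1.5 = 0.01374.
Fraction of consumed M going to N: r_N/(r_N+r_P) = 0.8906.
C_N = 0.8906·C_{M0}·X = 0.8906×4.09×0.903 = 3.29 kmol/m³.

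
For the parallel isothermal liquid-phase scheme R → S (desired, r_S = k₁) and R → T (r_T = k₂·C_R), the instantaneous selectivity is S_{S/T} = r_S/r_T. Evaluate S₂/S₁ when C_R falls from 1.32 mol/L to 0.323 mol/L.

S_{S/T} = (k₁/k₂)·C_R⁻¹, so S₂/S₁ = (C_{R,2}/C_{R,1})⁻¹.
= 1.32/0.323 = 4.09.
Selectivity toward S rises as C_R falls — low-concentration operation is favoured.

4.09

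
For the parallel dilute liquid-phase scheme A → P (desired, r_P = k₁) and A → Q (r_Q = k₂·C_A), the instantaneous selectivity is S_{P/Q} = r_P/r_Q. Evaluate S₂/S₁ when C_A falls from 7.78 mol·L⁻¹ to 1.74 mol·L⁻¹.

4.47

S_{P/Q} = (k₁/k₂)·C_A⁻¹, so S₂/S₁ = (C_{A,2}/C_{A,1})⁻¹.
= 7.78/1.74 = 4.47.
Selectivity toward P rises as C_A falls — low-concentration operation is favoured.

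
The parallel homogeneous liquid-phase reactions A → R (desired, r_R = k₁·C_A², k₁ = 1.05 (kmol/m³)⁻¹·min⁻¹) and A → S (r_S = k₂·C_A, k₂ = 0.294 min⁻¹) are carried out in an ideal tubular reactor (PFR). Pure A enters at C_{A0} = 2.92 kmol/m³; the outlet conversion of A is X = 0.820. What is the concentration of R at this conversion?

2.01 kmol/m³

C_A = C_{A0}(1−X) = 0.5256 kmol/m³.
Along a PFR/batch, dC_S/dC_A = −r_S/(r_R+r_S) = −k₂/(k₂+k₁·C_A).
Integrating from C_{A0} to C_A: C_S = (0.294/1.05)·ln[(0.294+1.05·2.92)/(0.294+1.05·0.526)] = 0.2800·ln(3.360/0.8459) = 0.3862 kmol/m³.
Then C_R = (C_{A0}−C_A) − C_S = 2.394 − 0.3862 = 2.008 kmol/m³.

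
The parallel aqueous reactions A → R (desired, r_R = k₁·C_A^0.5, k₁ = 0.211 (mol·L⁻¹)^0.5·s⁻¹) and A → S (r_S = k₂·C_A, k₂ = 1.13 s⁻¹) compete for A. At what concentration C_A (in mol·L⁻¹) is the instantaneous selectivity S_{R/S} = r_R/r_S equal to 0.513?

S_{R/S} = (k₁/k₂)·C_A^-0.5 ⇒ C_A = (S·k₂/k₁)^(-2).
= (0.513×1.13/0.211)^(-2) = (2.747)^(-2) = 0.132 mol·L⁻¹.

0.132 mol·L⁻¹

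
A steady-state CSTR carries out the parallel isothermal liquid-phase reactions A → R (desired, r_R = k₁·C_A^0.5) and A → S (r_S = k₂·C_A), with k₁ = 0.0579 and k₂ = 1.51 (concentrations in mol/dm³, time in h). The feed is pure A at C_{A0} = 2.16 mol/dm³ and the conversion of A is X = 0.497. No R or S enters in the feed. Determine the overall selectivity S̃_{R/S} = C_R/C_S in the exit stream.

Exit C_A = C_{A0}(1−X) = 2.16×0.503 = 1.086 mol/dm³.
Rates in a CSTR are evaluated at the outlet concentration: r_R = 0.0579×1.086^0.5 = 0.06035, r_S = 1.51×1.086 = 1.641.
Overall selectivity = C_R/C_S = r_Rτ/(r_Sτ) = r_R/r_S = 0.0368.

0.0368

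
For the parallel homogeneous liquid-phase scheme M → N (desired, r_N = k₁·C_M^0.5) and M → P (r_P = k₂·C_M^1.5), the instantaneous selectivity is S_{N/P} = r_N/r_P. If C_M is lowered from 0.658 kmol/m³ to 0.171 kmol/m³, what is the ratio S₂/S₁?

3.85

S_{N/P} = (k₁/k₂)·C_M⁻¹, so S₂/S₁ = (C_{M,2}/C_{M,1})⁻¹.
= 0.658/0.171 = 3.85.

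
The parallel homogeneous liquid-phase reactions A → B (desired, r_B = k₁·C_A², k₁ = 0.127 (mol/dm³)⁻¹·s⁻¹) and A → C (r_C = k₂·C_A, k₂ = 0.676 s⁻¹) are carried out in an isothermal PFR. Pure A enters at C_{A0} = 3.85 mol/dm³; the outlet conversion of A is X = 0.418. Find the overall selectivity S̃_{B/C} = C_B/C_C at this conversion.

C_A = C_{A0}(1−X) = 2.241 mol/dm³.
Along a PFR/batch, dC_C/dC_A = −r_C/(r_B+r_C) = −k₂/(k₂+k₁·C_A).
Integrating from C_{A0} to C_A: C_C = (0.676/0.127)·ln[(0.676+0.127·3.85)/(0.676+0.127·2.24)] = 5.323·ln(1.165/0.9606) = 1.027 mol/dm³.
Then C_B = (C_{A0}−C_A) − C_C = 1.609 − 1.027 = 0.5825 mol/dm³.
S̃_{B/C} = C_B/C_C = 0.5825/1.027 = 0.567.

0.567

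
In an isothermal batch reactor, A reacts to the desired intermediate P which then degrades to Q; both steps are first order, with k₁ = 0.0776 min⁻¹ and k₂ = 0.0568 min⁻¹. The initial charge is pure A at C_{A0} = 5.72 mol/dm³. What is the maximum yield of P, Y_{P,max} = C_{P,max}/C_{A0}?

0.427

For a first-order series the maximum intermediate yield is C_{P,max}/C_{A0} = (k₁/k₂)^[k₂/(k₂−k₁)].
= (0.0776/0.0568)^(0.0568/(0.0568−0.0776)) = (1.366)^(-2.731) = 0.4265.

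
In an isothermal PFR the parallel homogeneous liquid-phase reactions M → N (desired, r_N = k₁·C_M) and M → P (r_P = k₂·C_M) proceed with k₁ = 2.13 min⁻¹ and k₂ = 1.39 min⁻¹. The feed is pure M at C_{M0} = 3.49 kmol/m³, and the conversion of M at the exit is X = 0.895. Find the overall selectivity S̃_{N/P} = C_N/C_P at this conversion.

C_M = C_{M0}(1−X) = 0.3664 kmol/m³.
Both paths are first order in M, so the instantaneous fraction to N is constant: dC_N/d(−C_M) = k₁/(k₁+k₂) = 0.6051.
C_N = 0.6051·(C_{M0}−C_M) = 0.6051×3.124 = 1.89 kmol/m³.
C_P = (C_{M0}−C_M)−C_N = 1.233 kmol/m³; S̃_{N/P} = 1.890/1.233 = 1.53.

1.53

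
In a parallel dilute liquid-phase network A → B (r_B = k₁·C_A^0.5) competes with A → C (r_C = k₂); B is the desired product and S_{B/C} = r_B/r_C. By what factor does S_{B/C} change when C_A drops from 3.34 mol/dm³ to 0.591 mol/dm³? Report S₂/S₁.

0.421

S_{B/C} = (k₁/k₂)·C_A^0.5, so S₂/S₁ = (C_{A,2}/C_{A,1})^0.5.
= (0.591/3.34)^0.5 = (0.1769)^0.5 = 0.421.
Selectivity toward B falls as C_A falls — high-concentration operation is favoured.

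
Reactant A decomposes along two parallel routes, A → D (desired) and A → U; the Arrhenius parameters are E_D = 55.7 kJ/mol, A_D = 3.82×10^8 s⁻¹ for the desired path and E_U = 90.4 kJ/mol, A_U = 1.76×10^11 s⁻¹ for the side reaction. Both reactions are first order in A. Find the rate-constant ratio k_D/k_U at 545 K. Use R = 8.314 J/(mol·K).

With equal orders, S_{D/U} = k_D/k_U = (A_D/A_U)·exp[(E_U−E_D)/(RT)].
(E_U−E_D)/(RT) = (90.4−55.7)×10³/(8.314×545) = 34700/4531 = 7.658.
k_D/k_U = (3.82×10^8/1.76×10^11)·exp(7.658) = 0.002170 × 2118 = 4.60.
Since E_D < E_U, lowering the temperature improves selectivity toward D.

4.60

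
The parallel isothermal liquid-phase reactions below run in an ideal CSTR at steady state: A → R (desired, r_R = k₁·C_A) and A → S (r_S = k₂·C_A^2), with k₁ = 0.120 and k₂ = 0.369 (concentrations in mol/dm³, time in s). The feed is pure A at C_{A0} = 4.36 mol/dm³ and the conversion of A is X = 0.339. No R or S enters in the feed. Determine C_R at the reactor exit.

0.150 mol/dm³

Exit C_A = C_{A0}(1−X) = 4.36×0.661 = 2.882 mol/dm³.
Rates in a CSTR are evaluated at the outlet concentration: r_R = 0.120×2.882 = 0.3458, r_S = 0.369×2.882^2 = 3.065.
Fraction of consumed A going to R: r_R/(r_R+r_S) = 0.1014.
C_R = 0.1014·C_{A0}·X = 0.1014×4.36×0.339 = 0.150 mol/dm³.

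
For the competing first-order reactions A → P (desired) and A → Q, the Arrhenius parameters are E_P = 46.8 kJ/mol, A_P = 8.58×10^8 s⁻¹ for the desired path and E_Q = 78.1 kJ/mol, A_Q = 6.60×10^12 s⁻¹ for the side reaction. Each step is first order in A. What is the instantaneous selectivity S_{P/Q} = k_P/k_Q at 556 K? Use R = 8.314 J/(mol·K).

k_P/k_Q = (A_P/A_Q)·exp[−(E_P−E_Q)/(RT)] = (A_P/A_Q)·exp[(E_Q−E_P)/(RT)].
(E_Q−E_P)/(RT) = (78.1−46.8)×10³/(8.314×556) = 31300/4623 = 6.771.
k_P/k_Q = (8.58×10^8/6.60×10^12)·exp(6.771) = 1.300×10^-4 × 872.3 = 0.113.
Since E_P < E_Q, lowering the temperature improves selectivity toward P.

0.113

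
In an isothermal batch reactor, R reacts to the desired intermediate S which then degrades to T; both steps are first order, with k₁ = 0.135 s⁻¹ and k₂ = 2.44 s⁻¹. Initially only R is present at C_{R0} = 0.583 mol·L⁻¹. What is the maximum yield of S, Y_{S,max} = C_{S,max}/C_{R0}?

For a first-order series the maximum intermediate yield is C_{S,max}/C_{R0} = (k₁/k₂)^[k₂/(k₂−k₁)].
= (0.135/2.44)^(2.44/(2.44−0.135)) = (0.05533)^(1.059) = 0.04670.

0.0467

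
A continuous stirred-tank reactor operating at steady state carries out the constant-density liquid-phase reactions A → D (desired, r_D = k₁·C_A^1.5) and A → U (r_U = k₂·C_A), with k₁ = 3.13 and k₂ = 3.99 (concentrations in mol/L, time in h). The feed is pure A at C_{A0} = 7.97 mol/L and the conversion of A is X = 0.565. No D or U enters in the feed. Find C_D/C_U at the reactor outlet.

1.46

Exit C_A = C_{A0}(1−X) = 7.97×0.435 = 3.467 mol/L.
Rates in a CSTR are evaluated at the outlet concentration: r_D = 3.13×3.467^1.5 = 20.21, r_U = 3.99×3.467 = 13.83.
Overall selectivity = C_D/C_U = r_Dτ/(r_Uτ) = r_D/r_U = 1.46.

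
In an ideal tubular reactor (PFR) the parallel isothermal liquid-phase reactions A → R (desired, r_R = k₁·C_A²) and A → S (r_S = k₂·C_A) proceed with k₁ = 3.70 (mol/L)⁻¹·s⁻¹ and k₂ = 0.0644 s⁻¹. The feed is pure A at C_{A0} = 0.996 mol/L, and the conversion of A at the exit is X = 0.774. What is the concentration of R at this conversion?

C_A = C_{A0}(1−X) = 0.2251 mol/L.
Along a PFR/batch, dC_S/dC_A = −r_S/(r_R+r_S) = −k₂/(k₂+k₁·C_A).
Integrating from C_{A0} to C_A: C_S = (0.0644/3.70)·ln[(0.0644+3.70·0.996)/(0.0644+3.70·0.225)] = 0.01741·ln(3.750/0.8973) = 0.02489 mol/L.
Then C_R = (C_{A0}−C_A) − C_S = 0.7709 − 0.02489 = 0.7460 mol/L.

0.746 mol/L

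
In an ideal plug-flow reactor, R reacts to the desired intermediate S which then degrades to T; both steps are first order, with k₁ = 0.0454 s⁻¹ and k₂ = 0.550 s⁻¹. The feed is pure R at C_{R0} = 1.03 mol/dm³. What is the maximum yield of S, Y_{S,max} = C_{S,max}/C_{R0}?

0.0660

For a first-order series the maximum intermediate yield is C_{S,max}/C_{R0} = (k₁/k₂)^[k₂/(k₂−k₁)].
= (0.0454/0.550)^(0.550/(0.550−0.0454)) = (0.08255)^(1.090) = 0.06595.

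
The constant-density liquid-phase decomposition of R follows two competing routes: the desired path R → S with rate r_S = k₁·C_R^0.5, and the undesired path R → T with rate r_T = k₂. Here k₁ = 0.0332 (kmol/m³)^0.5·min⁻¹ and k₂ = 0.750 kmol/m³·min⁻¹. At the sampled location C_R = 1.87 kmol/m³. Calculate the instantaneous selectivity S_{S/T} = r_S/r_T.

S_{S/T} = r_S/r_T = (k₁·C_R^0.5)/(k₂) = (k₁/k₂)·C_R^0.5.
= (0.0332×1.870^0.5) / (0.750) = 0.04540/0.7500 = 0.0605.

0.0605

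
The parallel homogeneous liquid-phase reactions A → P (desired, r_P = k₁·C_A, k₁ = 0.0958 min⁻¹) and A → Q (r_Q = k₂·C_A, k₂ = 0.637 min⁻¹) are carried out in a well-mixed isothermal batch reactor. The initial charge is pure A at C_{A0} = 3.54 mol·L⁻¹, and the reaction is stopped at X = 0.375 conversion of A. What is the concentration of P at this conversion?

C_A = C_{A0}(1−X) = 2.212 mol·L⁻¹.
Both paths are first order in A, so the instantaneous fraction to P is constant: dC_P/d(−C_A) = k₁/(k₁+k₂) = 0.1307.
C_P = 0.1307·(C_{A0}−C_A) = 0.1307×1.328 = 0.174 mol·L⁻¹.

0.174 mol·L⁻¹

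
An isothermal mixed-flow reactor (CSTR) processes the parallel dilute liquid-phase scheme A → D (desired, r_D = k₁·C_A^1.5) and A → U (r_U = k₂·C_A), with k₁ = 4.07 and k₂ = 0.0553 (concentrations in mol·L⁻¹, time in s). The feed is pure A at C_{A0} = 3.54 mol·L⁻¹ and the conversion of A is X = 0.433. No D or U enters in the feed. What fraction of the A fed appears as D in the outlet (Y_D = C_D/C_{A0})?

Exit C_A = C_{A0}(1−X) = 3.54×0.567 = 2.007 mol·L⁻¹.
A CSTR operates uniformly at the exit composition, giving r_D = 11.57 and r_U = 0.1110 (each k·C_A^n at C_A = 2.007).
Fraction of consumed A going to D: r_D/(r_D+r_U) = 0.9905.
C_D = 0.9905·C_{A0}·X = 0.9905×3.54×0.433 = 1.52 mol·L⁻¹; Y_D = C_D/C_{A0} = 0.429.

0.429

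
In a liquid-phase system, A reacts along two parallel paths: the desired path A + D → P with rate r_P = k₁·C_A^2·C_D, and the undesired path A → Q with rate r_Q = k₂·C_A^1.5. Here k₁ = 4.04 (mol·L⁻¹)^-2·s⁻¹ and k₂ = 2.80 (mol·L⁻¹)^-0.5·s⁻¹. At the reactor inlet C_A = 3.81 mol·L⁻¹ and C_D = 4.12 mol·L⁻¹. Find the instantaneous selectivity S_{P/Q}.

S_{P/Q} = r_P/r_Q = (k₁·C_A^2·C_D)/(k₂·C_A^1.5) = (k₁/k₂)·C_A^0.5·C_D.
= (4.04×3.810^2×4.120) / (2.80×3.810^1.5) = 241.6/20.82 = 11.6.
Since the desired path is higher order in A, keeping C_A high (PFR or concentrated feed) favours P.

11.6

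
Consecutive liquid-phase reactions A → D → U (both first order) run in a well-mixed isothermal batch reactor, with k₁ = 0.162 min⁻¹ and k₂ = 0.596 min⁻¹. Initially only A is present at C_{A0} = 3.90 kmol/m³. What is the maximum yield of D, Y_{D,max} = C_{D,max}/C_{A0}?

0.167

For a first-order series the maximum intermediate yield is C_{D,max}/C_{A0} = (k₁/k₂)^[k₂/(k₂−k₁)].
= (0.162/0.596)^(0.596/(0.596−0.162)) = (0.2718)^(1.373) = 0.1671.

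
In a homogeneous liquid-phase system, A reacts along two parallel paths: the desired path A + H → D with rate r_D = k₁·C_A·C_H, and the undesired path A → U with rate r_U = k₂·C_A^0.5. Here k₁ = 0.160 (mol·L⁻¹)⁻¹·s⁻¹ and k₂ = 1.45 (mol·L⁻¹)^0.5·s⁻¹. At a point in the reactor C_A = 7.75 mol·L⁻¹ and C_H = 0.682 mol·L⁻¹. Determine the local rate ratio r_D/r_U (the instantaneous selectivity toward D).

S_{D/U} = r_D/r_U = (k₁·C_A·C_H)/(k₂·C_A^0.5) = (k₁/k₂)·C_A^0.5·C_H.
= (0.160×7.750×0.6820) / (1.45×7.750^0.5) = 0.8457/4.037 = 0.210.
Since the desired path is higher order in A, keeping C_A high (PFR or concentrated feed) favours D.

0.210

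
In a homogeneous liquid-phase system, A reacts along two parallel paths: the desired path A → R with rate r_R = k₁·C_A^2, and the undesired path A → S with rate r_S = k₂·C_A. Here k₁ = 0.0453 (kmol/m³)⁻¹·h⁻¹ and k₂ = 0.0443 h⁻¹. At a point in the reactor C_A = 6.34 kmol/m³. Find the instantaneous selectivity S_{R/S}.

6.48

S_{R/S} = r_R/r_S = (k₁·C_A^2)/(k₂·C_A) = (k₁/k₂)·C_A.
= (0.0453×6.340^2) / (0.0443×6.340) = 1.821/0.2809 = 6.48.
Since the desired path is higher order in A, keeping C_A high (PFR or concentrated feed) favours R.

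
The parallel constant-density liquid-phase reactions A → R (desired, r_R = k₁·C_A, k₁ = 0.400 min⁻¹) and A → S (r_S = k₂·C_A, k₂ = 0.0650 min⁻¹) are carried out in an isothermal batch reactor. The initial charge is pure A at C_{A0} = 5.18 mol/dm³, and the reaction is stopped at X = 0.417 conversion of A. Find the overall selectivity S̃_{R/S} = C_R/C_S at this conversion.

C_A = C_{A0}(1−X) = 3.020 mol/dm³.
Both paths are first order in A, so the instantaneous fraction to R is constant: dC_R/d(−C_A) = k₁/(k₁+k₂) = 0.8602.
C_R = 0.8602·(C_{A0}−C_A) = 0.8602×2.160 = 1.86 mol/dm³.
C_S = (C_{A0}−C_A)−C_R = 0.3019 mol/dm³; S̃_{R/S} = 1.858/0.3019 = 6.15.

6.15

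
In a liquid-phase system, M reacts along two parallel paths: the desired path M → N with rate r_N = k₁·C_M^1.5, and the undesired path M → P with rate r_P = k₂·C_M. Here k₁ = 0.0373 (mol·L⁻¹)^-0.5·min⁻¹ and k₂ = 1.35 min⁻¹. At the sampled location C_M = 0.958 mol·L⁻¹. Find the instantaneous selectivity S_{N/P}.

S_{N/P} = r_N/r_P = (k₁·C_M^1.5)/(k₂·C_M) = (k₁/k₂)·C_M^0.5.
= (0.0373×0.9580^1.5) / (1.35×0.9580) = 0.03497/1.293 = 0.0270.

0.0270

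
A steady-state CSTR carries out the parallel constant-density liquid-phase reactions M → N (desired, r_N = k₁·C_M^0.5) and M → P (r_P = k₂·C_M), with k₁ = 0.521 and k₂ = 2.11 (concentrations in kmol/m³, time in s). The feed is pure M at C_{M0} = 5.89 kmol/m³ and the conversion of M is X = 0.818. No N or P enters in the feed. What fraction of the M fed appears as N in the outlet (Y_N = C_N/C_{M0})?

0.158

Exit C_M = C_{M0}(1−X) = 5.89×0.182 = 1.072 kmol/m³.
Rates in a CSTR are evaluated at the outlet concentration: r_N = 0.521×1.072^0.5 = 0.5394, r_P = 2.11×1.072 = 2.262.
Fraction of consumed M going to N: r_N/(r_N+r_P) = 0.1926.
C_N = 0.1926·C_{M0}·X = 0.1926×5.89×0.818 = 0.928 kmol/m³; Y_N = C_N/C_{M0} = 0.158.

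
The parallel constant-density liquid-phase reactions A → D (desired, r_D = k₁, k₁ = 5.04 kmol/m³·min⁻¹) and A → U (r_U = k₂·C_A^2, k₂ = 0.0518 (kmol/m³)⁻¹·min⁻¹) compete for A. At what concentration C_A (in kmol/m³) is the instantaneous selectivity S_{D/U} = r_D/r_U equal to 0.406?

15.5 kmol/m³

S_{D/U} = (k₁/k₂)·C_A^-2 ⇒ C_A = (S·k₂/k₁)^(-0.5).
= (0.406×0.0518/5.04)^(-0.5) = (0.004173)^(-0.5) = 15.5 kmol/m³.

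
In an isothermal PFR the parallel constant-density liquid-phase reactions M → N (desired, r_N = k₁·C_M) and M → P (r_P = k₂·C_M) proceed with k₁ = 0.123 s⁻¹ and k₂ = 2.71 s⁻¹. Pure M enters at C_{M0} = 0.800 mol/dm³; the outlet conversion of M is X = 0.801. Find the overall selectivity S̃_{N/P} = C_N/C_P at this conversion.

0.0454

C_M = C_{M0}(1−X) = 0.1592 mol/dm³.
Both paths are first order in M, so the instantaneous fraction to N is constant: dC_N/d(−C_M) = k₁/(k₁+k₂) = 0.04342.
C_N = 0.04342·(C_{M0}−C_M) = 0.04342×0.6408 = 0.0278 mol/dm³.
C_P = (C_{M0}−C_M)−C_N = 0.6130 mol/dm³; S̃_{N/P} = 0.02782/0.6130 = 0.0454.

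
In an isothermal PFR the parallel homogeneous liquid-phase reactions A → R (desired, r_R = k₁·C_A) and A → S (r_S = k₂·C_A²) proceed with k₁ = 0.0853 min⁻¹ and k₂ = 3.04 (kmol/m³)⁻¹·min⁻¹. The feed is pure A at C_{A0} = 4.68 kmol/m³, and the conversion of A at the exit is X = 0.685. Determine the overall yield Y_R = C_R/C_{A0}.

0.00685

C_A = C_{A0}(1−X) = 1.474 kmol/m³.
Along a PFR/batch, dC_R/dC_A = −r_R/(r_R+r_S) = −k₁/(k₁+k₂·C_A).
Integrating from C_{A0} to C_A: C_R = (0.0853/3.04)·ln[(0.0853+3.04·4.68)/(0.0853+3.04·1.47)] = 0.02806·ln(14.31/4.567) = 0.03205 kmol/m³.
Y_R = C_R/C_{A0} = 0.03205/4.68 = 0.00685.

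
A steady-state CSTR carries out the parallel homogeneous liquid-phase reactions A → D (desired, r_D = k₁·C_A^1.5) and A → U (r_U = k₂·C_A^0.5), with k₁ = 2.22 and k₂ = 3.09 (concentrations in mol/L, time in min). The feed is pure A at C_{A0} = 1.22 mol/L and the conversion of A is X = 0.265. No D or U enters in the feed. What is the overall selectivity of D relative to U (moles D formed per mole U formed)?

0.644

Exit C_A = C_{A0}(1−X) = 1.22×0.735 = 0.8967 mol/L.
Rates in a CSTR are evaluated at the outlet concentration: r_D = 2.22×0.8967^1.5 = 1.885, r_U = 3.09×0.8967^0.5 = 2.926.
Overall selectivity = C_D/C_U = r_Dτ/(r_Uτ) = r_D/r_U = 0.644.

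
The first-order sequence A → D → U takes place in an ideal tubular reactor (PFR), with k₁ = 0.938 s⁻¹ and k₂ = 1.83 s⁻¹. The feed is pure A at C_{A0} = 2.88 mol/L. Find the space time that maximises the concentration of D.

0.749 s

The intermediate peaks when r₁ = r₂, i.e. k₁e^(−k₁τ) = k₂e^(−k₂τ), giving τ_opt = ln(k₂/k₁)/(k₂−k₁).
= ln(1.83/0.938)/(1.83−0.938) = ln(1.951)/0.8920 = 0.6683/0.8920 = 0.749 s.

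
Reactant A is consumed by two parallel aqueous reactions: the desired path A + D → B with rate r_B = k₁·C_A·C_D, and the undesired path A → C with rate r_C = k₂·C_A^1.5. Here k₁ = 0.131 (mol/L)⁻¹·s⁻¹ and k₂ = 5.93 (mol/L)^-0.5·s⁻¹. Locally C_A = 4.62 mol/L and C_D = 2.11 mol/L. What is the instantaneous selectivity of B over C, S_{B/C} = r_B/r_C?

0.0217

S_{B/C} = r_B/r_C = (k₁·C_A·C_D)/(k₂·C_A^1.5) = (k₁/k₂)·C_A^-0.5·C_D.
= (0.131×4.620×2.110) / (5.93×4.620^1.5) = 1.277/58.89 = 0.0217.
The undesired path is higher order in A, so low C_A (CSTR or dilute feed) favours B.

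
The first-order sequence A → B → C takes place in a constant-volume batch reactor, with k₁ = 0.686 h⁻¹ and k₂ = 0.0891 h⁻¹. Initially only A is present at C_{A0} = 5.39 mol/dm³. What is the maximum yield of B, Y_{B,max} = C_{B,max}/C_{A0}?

At the optimum, C_{B,max}/C_{A0} = (k₁/k₂)^[k₂/(k₂−k₁)].
= (0.686/0.0891)^(0.0891/(0.0891−0.686)) = (7.699)^(-0.1493) = 0.7374.

0.737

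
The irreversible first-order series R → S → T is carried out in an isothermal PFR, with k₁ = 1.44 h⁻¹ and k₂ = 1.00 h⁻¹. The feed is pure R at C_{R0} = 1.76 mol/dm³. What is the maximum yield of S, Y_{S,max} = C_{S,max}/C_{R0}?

At the optimum, C_{S,max}/C_{R0} = (k₁/k₂)^[k₂/(k₂−k₁)].
= (1.44/1.00)^(1.00/(1.00−1.44)) = (1.440)^(-2.273) = 0.4366.

0.437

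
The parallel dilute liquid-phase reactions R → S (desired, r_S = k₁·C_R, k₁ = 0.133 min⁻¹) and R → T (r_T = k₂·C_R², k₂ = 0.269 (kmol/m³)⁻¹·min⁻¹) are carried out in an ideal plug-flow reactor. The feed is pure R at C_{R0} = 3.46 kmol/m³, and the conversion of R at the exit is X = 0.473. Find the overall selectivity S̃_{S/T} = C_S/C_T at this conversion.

C_R = C_{R0}(1−X) = 1.823 kmol/m³.
Along a PFR/batch, dC_S/dC_R = −r_S/(r_S+r_T) = −k₁/(k₁+k₂·C_R).
Integrating from C_{R0} to C_R: C_S = (0.133/0.269)·ln[(0.133+0.269·3.46)/(0.133+0.269·1.82)] = 0.4944·ln(1.064/0.6235) = 0.2641 kmol/m³.
C_T = (C_{R0}−C_R)−C_S = 1.372 kmol/m³; S̃_{S/T} = 0.2641/1.372 = 0.192.

0.192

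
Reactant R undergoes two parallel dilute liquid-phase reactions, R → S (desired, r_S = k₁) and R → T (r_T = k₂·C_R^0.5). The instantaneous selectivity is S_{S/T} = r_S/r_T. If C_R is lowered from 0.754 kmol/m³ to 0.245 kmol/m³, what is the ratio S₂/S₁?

1.75

S_{S/T} = (k₁/k₂)·C_R^-0.5, so S₂/S₁ = (C_{R,2}/C_{R,1})^-0.5.
= (0.245/0.754)^(-0.5) = (0.3249)^(-0.5) = 1.75.
Selectivity toward S rises as C_R falls — low-concentration operation is favoured.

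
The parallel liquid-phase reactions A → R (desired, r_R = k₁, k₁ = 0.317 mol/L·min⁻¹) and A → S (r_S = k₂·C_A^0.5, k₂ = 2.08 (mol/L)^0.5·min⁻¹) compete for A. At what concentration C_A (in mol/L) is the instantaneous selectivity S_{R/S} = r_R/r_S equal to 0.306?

0.248 mol/L

S_{R/S} = (k₁/k₂)·C_A^-0.5 ⇒ C_A = (S·k₂/k₁)^(-2).
= (0.306×2.08/0.317)^(-2) = (2.008)^(-2) = 0.248 mol/L.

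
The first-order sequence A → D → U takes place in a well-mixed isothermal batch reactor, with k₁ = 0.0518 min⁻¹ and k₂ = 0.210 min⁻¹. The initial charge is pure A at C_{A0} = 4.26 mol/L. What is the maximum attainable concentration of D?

At the optimum, C_{D,max}/C_{A0} = (k₁/k₂)^[k₂/(k₂−k₁)].
= (0.0518/0.210)^(0.210/(0.210−0.0518)) = (0.2467)^(1.327) = 0.1560.
C_{D,max} = 0.1560×4.26 = 0.664 mol/L.

0.664 mol/L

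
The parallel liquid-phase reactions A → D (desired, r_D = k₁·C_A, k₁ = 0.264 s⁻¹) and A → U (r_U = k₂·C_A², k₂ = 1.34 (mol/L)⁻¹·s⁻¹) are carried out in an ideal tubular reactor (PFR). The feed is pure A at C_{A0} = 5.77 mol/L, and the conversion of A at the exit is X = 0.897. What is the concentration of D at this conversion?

C_A = C_{A0}(1−X) = 0.5943 mol/L.
Along a PFR/batch, dC_D/dC_A = −r_D/(r_D+r_U) = −k₁/(k₁+k₂·C_A).
Integrating from C_{A0} to C_A: C_D = (0.264/1.34)·ln[(0.264+1.34·5.77)/(0.264+1.34·0.594)] = 0.1970·ln(7.996/1.060) = 0.3980 mol/L.

0.398 mol/L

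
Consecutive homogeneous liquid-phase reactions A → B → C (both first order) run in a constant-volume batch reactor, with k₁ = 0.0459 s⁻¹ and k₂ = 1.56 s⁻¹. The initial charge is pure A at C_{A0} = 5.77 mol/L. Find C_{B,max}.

0.153 mol/L

Evaluating C_B at t_opt = ln(k₂/k₁)/(k₂−k₁) gives C_{B,max}/C_{A0} = (k₁/k₂)^[k₂/(k₂−k₁)].
= (0.0459/1.56)^(1.56/(1.56−0.0459)) = (0.02942)^(1.030) = 0.02644.
C_{B,max} = 0.02644×5.77 = 0.153 mol/L.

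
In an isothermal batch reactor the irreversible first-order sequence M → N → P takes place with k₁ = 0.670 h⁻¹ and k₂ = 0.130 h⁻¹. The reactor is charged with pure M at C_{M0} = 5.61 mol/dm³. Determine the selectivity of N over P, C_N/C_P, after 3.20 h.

Solving the coupled first-order balances gives C_N(t) = [k₁/(k₂−k₁)]·C_{M0}·(e^(−k₁t) − e^(−k₂t)).
e^(−k₁t) = e^(−0.670×3.20) = e^(−2.144) = 0.1172; e^(−k₂t) = e^(−0.4160) = 0.6597.
C_N = 0.670×5.61/(0.130−0.670) × (0.1172−0.6597) = (-6.961)×(-0.5425) = 3.776 mol/dm³.
C_M = C_{M0}e^(−k₁t) = 0.6574 mol/dm³, so C_P = C_{M0}−C_M−C_N = 1.177 mol/dm³; C_N/C_P = 3.21.

3.21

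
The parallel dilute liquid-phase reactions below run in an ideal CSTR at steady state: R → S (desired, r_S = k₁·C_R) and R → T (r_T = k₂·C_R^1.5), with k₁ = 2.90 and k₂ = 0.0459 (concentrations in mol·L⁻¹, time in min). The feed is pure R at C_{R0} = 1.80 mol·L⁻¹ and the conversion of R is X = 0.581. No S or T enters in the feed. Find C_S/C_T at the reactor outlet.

Exit C_R = C_{R0}(1−X) = 1.80×0.419 = 0.7542 mol·L⁻¹.
In a CSTR the entire volume is at exit conditions, so r_S = 2.90×0.7542 = 2.187 and r_T = 0.0459×0.7542^1.5 = 0.03006.
Overall selectivity = C_S/C_T = r_Sτ/(r_Tτ) = r_S/r_T = 72.8.

72.8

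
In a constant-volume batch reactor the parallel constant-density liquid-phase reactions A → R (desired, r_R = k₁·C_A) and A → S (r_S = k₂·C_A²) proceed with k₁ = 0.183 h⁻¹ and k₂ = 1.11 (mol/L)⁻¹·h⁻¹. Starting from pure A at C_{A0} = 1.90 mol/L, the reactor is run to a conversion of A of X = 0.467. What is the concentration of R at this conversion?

C_A = C_{A0}(1−X) = 1.013 mol/L.
Along a PFR/batch, dC_R/dC_A = −r_R/(r_R+r_S) = −k₁/(k₁+k₂·C_A).
Integrating from C_{A0} to C_A: C_R = (0.183/1.11)·ln[(0.183+1.11·1.90)/(0.183+1.11·1.01)] = 0.1649·ln(2.292/1.307) = 0.09259 mol/L.

0.0926 mol/L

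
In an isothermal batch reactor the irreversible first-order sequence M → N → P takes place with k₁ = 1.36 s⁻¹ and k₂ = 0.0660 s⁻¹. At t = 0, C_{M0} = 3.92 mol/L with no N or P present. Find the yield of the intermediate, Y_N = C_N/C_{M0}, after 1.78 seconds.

0.841

Solving the coupled first-order balances gives C_N(t) = [k₁/(k₂−k₁)]·C_{M0}·(e^(−k₁t) − e^(−k₂t)).
e^(−k₁t) = e^(−1.36×1.78) = e^(−2.421) = 0.08885; e^(−k₂t) = e^(−0.1175) = 0.8892.
C_N = 1.36×3.92/(0.0660−1.36) × (0.08885−0.8892) = (-4.120)×(-0.8003) = 3.297 mol/L.
Y_N = C_N/C_{M0} = 3.297/3.92 = 0.841.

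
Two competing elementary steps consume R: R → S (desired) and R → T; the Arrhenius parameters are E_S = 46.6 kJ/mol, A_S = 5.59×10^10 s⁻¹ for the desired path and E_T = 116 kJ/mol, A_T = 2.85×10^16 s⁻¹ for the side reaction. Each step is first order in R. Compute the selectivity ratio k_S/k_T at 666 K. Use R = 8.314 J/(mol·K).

With equal orders, S_{S/T} = k_S/k_T = (A_S/A_T)·exp[(E_T−E_S)/(RT)].
(E_T−E_S)/(RT) = (116−46.6)×10³/(8.314×666) = 69400/5537 = 12.53.
k_S/k_T = (5.59×10^10/2.85×10^16)·exp(12.53) = 1.961×10^-6 × 2.775×10^5 = 0.544.
Since E_S < E_T, lowering the temperature improves selectivity toward S.

0.544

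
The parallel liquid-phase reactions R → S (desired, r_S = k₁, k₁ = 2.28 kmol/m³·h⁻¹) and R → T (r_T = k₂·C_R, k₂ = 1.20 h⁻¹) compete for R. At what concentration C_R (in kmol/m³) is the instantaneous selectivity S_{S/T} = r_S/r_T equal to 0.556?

S_{S/T} = (k₁/k₂)·C_R⁻¹ ⇒ C_R = (S·k₂/k₁)^(-1).
= (0.556×1.20/2.28)^(-1) = (0.2926)^(-1) = 3.42 kmol/m³.

3.42 kmol/m³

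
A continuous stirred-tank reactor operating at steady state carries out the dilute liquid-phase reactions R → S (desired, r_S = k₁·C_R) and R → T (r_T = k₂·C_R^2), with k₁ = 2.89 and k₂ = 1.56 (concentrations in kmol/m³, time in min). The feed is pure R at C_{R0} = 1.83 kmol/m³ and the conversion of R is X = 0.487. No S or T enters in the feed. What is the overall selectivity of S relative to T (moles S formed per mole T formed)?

1.97

Exit C_R = C_{R0}(1−X) = 1.83×0.513 = 0.9388 kmol/m³.
Rates in a CSTR are evaluated at the outlet concentration: r_S = 2.89×0.9388 = 2.713, r_T = 1.56×0.9388^2 = 1.375.
Overall selectivity = C_S/C_T = r_Sτ/(r_Tτ) = r_S/r_T = 1.97.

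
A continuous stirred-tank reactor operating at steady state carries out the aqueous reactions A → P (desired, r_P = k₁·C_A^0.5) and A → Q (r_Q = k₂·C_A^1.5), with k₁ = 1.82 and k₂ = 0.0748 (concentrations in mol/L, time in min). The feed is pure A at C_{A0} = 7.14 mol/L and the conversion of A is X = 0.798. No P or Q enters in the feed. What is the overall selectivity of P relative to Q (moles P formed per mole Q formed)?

16.9

Exit C_A = C_{A0}(1−X) = 7.14×0.202 = 1.442 mol/L.
In a CSTR the entire volume is at exit conditions, so r_P = 1.82×1.442^0.5 = 2.186 and r_Q = 0.0748×1.442^1.5 = 0.1296.
Overall selectivity = C_P/C_Q = r_Pτ/(r_Qτ) = r_P/r_Q = 16.9.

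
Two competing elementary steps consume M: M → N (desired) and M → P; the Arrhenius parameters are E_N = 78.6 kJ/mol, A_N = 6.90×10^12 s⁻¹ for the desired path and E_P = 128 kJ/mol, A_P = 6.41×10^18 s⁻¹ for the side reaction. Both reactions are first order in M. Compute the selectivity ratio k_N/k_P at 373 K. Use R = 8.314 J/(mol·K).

8.92

With equal orders, S_{N/P} = k_N/k_P = (A_N/A_P)·exp[(E_P−E_N)/(RT)].
(E_P−E_N)/(RT) = (128−78.6)×10³/(8.314×373) = 49400/3101 = 15.93.
k_N/k_P = (6.90×10^12/6.41×10^18)·exp(15.93) = 1.076×10^-6 × 8.283×10^6 = 8.92.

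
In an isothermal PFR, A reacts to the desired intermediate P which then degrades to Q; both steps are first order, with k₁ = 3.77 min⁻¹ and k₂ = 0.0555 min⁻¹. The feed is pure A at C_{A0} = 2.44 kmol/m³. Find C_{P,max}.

At the optimum, C_{P,max}/C_{A0} = (k₁/k₂)^[k₂/(k₂−k₁)].
= (3.77/0.0555)^(0.0555/(0.0555−3.77)) = (67.93)^(-0.01494) = 0.9389.
C_{P,max} = 0.9389×2.44 = 2.29 kmol/m³.

2.29 kmol/m³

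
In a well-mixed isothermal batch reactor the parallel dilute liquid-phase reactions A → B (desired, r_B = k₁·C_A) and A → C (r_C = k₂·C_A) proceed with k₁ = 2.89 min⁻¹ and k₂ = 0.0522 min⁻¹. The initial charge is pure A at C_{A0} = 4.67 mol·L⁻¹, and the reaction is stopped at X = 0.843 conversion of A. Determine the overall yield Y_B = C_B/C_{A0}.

C_A = C_{A0}(1−X) = 0.7332 mol·L⁻¹.
Both paths are first order in A, so the instantaneous fraction to B is constant: dC_B/d(−C_A) = k₁/(k₁+k₂) = 0.9823.
C_B = 0.9823·(C_{A0}−C_A) = 0.9823×3.937 = 3.87 mol·L⁻¹.
Y_B = C_B/C_{A0} = 3.867/4.67 = 0.828.

0.828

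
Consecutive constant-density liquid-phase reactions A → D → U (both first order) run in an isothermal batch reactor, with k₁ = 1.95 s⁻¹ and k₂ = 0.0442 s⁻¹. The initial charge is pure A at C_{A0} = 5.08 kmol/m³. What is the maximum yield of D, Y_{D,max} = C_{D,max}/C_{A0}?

0.916

For a first-order series the maximum intermediate yield is C_{D,max}/C_{A0} = (k₁/k₂)^[k₂/(k₂−k₁)].
= (1.95/0.0442)^(0.0442/(0.0442−1.95)) = (44.12)^(-0.02319) = 0.9159.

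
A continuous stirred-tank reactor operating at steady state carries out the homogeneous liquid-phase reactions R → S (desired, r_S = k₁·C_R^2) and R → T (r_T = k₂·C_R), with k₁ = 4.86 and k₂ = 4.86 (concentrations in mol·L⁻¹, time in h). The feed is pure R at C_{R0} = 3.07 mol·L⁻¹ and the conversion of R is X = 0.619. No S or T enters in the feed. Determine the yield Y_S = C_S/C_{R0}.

Exit C_R = C_{R0}(1−X) = 3.07×0.381 = 1.170 mol·L⁻¹.
Rates in a CSTR are evaluated at the outlet concentration: r_S = 4.86×1.170^2 = 6.649, r_T = 4.86×1.170 = 5.685.
Fraction of consumed R going to S: r_S/(r_S+r_T) = 0.5391.
C_S = 0.5391·C_{R0}·X = 0.5391×3.07×0.619 = 1.02 mol·L⁻¹; Y_S = C_S/C_{R0} = 0.334.

0.334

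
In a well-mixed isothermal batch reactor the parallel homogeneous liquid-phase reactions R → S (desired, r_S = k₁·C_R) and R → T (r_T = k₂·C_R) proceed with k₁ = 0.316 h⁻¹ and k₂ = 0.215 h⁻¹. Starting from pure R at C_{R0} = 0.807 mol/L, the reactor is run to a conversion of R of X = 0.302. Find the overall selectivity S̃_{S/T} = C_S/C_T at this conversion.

1.47

C_R = C_{R0}(1−X) = 0.5633 mol/L.
Both paths are first order in R, so the instantaneous fraction to S is constant: dC_S/d(−C_R) = k₁/(k₁+k₂) = 0.5951.
C_S = 0.5951·(C_{R0}−C_R) = 0.5951×0.2437 = 0.145 mol/L.
C_T = (C_{R0}−C_R)−C_S = 0.09868 mol/L; S̃_{S/T} = 0.1450/0.09868 = 1.47.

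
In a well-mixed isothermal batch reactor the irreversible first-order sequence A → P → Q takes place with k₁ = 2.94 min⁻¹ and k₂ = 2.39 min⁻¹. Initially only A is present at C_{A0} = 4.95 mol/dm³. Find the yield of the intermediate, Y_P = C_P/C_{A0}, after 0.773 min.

Solving the coupled first-order balances gives C_P(t) = [k₁/(k₂−k₁)]·C_{A0}·(e^(−k₁t) − e^(−k₂t)).
e^(−k₁t) = e^(−2.94×0.773) = e^(−2.273) = 0.1030; e^(−k₂t) = e^(−1.847) = 0.1576.
C_P = 2.94×4.95/(2.39−2.94) × (0.1030−0.1576) = (-26.46)×(-0.05459) = 1.445 mol/dm³.
Y_P = C_P/C_{A0} = 1.445/4.95 = 0.292.

0.292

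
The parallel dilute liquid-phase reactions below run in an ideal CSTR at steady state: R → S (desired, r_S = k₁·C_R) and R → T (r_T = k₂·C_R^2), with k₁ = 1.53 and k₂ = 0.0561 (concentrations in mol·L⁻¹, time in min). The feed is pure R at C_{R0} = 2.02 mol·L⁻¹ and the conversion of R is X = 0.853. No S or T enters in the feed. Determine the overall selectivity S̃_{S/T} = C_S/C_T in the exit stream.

Exit C_R = C_{R0}(1−X) = 2.02×0.147 = 0.2969 mol·L⁻¹.
A CSTR operates uniformly at the exit composition, giving r_S = 0.4543 and r_T = 0.004947 (each k·C_R^n at C_R = 0.2969).
Overall selectivity = C_S/C_T = r_Sτ/(r_Tτ) = r_S/r_T = 91.8.

91.8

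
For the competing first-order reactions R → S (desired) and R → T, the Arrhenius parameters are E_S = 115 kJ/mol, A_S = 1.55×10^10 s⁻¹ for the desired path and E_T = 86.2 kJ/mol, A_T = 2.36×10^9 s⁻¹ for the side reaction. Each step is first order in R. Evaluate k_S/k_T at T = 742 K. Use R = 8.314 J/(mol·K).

0.0616

Since both paths have the same order in R, the concentration cancels and S_{S/T} = k_S/k_T = (A_S/A_T)·exp[(E_T−E_S)/(RT)].
(E_T−E_S)/(RT) = (86.2−115)×10³/(8.314×742) = -28800/6169 = -4.669.
k_S/k_T = (1.55×10^10/2.36×10^9)·exp(-4.669) = 6.568 × 0.009386 = 0.0616.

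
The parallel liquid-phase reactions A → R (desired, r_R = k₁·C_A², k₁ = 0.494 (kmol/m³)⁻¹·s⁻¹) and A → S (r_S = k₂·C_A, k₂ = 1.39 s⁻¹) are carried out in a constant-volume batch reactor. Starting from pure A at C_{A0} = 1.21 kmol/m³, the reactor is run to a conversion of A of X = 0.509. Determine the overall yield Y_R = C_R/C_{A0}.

0.123

C_A = C_{A0}(1−X) = 0.5941 kmol/m³.
Along a PFR/batch, dC_S/dC_A = −r_S/(r_R+r_S) = −k₂/(k₂+k₁·C_A).
Integrating from C_{A0} to C_A: C_S = (1.39/0.494)·ln[(1.39+0.494·1.21)/(1.39+0.494·0.594)] = 2.814·ln(1.988/1.683) = 0.4674 kmol/m³.
Then C_R = (C_{A0}−C_A) − C_S = 0.6159 − 0.4674 = 0.1484 kmol/m³.
Y_R = C_R/C_{A0} = 0.1484/1.21 = 0.123.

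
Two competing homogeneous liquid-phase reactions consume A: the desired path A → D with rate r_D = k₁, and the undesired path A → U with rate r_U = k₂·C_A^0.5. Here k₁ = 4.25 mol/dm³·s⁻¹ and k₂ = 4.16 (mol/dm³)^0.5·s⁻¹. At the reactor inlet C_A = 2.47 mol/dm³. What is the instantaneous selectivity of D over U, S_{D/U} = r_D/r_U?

S_{D/U} = r_D/r_U = (k₁)/(k₂·C_A^0.5) = (k₁/k₂)·C_A^-0.5.
= (4.25) / (4.16×2.470^0.5) = 4.250/6.538 = 0.650.

0.650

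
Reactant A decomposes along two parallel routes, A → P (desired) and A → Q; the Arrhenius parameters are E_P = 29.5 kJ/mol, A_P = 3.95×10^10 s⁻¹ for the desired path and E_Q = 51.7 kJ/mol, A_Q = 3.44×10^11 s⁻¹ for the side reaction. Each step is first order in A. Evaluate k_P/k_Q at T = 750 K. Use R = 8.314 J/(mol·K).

With equal orders, S_{P/Q} = k_P/k_Q = (A_P/A_Q)·exp[(E_Q−E_P)/(RT)].
(E_Q−E_P)/(RT) = (51.7−29.5)×10³/(8.314×750) = 22200/6236 = 3.560.
k_P/k_Q = (3.95×10^10/3.44×10^11)·exp(3.560) = 0.1148 × 35.17 = 4.04.
Since E_P < E_Q, lowering the temperature improves selectivity toward P.

4.04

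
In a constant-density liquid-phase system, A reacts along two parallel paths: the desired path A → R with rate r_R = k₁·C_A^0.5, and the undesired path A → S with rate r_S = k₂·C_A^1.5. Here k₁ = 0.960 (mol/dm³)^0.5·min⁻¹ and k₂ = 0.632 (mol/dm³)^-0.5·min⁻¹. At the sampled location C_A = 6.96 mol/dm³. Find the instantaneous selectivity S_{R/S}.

S_{R/S} = r_R/r_S = (k₁·C_A^0.5)/(k₂·C_A^1.5) = (k₁/k₂)·C_A⁻¹.
= (0.960×6.960^0.5) / (0.632×6.960^1.5) = 2.533/11.60 = 0.218.

0.218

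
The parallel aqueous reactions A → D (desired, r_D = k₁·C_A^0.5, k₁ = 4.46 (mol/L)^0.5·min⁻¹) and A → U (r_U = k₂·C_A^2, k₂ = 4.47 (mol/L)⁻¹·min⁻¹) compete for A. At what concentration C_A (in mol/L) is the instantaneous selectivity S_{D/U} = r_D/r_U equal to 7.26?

S_{D/U} = (k₁/k₂)·C_A^-1.5 ⇒ C_A = (S·k₂/k₁)^(1/(-1.5)).
= (7.26×4.47/4.46)^(-0.6667) = (7.276)^(-0.6667) = 0.266 mol/L.

0.266 mol/L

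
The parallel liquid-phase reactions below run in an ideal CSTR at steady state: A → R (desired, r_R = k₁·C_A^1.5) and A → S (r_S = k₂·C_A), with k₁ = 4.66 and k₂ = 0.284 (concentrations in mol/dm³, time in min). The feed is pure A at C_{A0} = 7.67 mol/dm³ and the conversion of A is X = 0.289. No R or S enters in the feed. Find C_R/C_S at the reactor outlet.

Exit C_A = C_{A0}(1−X) = 7.67×0.711 = 5.453 mol/dm³.
Rates in a CSTR are evaluated at the outlet concentration: r_R = 4.66×5.453^1.5 = 59.34, r_S = 0.284×5.453 = 1.549.
Overall selectivity = C_R/C_S = r_Rτ/(r_Sτ) = r_R/r_S = 38.3.

38.3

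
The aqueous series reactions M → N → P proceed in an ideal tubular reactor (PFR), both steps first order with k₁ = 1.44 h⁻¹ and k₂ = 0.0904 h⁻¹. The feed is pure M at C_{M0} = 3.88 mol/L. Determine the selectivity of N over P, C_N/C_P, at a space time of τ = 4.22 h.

The intermediate concentration in a first-order A→B→C sequence is C_N = k₁C_{M0}(e^(−k₁τ) − e^(−k₂τ))/(k₂−k₁).
e^(−k₁τ) = e^(−1.44×4.22) = e^(−6.077) = 0.002296; e^(−k₂τ) = e^(−0.3815) = 0.6828.
C_N = 1.44×3.88/(0.0904−1.44) × (0.002296−0.6828) = (-4.140)×(-0.6805) = 2.817 mol/L.
C_M = C_{M0}e^(−k₁τ) = 0.008907 mol/L, so C_P = C_{M0}−C_M−C_N = 1.054 mol/L; C_N/C_P = 2.67.

2.67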